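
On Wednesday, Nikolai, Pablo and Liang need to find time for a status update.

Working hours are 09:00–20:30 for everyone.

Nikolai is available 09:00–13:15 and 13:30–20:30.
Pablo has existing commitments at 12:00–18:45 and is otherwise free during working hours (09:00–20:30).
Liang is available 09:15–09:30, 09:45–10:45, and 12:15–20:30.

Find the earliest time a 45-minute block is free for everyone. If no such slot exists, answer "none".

09:45

Pablo free within 09:00–20:30: 09:00–12:00, 18:45–20:30.
Nikolai ∩ Pablo: 09:00–12:00, 18:45–20:30.
Nikolai ∩ Pablo ∩ Liang: 09:15–09:30, 09:45–10:45, 18:45–20:30.
Windows ≥ 45 min: 09:45–10:45, 18:45–20:30.
Earliest such window starts at 09:45.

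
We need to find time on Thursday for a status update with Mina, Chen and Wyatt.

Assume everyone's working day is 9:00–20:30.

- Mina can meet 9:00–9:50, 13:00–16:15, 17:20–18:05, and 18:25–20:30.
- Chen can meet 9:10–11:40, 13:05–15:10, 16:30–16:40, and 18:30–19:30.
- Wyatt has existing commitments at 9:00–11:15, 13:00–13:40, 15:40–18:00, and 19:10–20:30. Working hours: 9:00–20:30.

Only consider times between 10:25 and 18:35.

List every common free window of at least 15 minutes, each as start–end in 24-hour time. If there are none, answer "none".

13:40–15:10

Wyatt free within 09:00–20:30: 11:15–13:00, 13:40–15:40, 18:00–19:10.
Mina ∩ Chen: 09:10–09:50, 13:05–15:10, 18:30–19:30.
Mina ∩ Chen ∩ Wyatt: 13:40–15:10, 18:30–19:10.
Restricted to 10:25–18:35: 13:40–15:10, 18:30–18:35.
Windows ≥ 15 min: 13:40–15:10.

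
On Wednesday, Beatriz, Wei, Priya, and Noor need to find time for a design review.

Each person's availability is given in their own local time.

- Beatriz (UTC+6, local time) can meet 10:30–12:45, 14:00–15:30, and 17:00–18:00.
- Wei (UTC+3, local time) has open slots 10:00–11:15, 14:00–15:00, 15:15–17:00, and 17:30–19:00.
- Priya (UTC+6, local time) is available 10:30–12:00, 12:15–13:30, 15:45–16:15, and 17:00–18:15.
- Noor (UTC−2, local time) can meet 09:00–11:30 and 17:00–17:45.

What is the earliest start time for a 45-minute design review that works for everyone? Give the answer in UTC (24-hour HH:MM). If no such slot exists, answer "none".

Beatriz → UTC: 04:30–06:45, 08:00–09:30, 11:00–12:00.
Wei → UTC: 07:00–08:15, 11:00–12:00, 12:15–14:00, 14:30–16:00.
Priya → UTC: 04:30–06:00, 06:15–07:30, 09:45–10:15, 11:00–12:15.
Noor → UTC: 11:00–13:30, 19:00–19:45.
Beatriz ∩ Wei: 08:00–08:15, 11:00–12:00.
Beatriz ∩ Wei ∩ Priya: 11:00–12:00.
Beatriz ∩ Wei ∩ Priya ∩ Noor: 11:00–12:00.
Windows ≥ 45 min: 11:00–12:00.
Earliest such window starts at 11:00.

11:00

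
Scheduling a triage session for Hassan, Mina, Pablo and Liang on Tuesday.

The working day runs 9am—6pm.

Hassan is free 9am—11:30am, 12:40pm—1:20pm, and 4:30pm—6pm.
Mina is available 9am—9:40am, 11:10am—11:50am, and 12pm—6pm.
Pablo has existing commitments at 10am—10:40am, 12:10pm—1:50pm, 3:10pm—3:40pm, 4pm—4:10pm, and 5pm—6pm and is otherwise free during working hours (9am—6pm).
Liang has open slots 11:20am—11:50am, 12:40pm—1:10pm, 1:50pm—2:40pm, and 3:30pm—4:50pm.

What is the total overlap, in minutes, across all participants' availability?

Pablo free within 09:00–18:00: 09:00–10:00, 10:40–12:10, 13:50–15:10, 15:40–16:00, 16:10–17:00.
Hassan ∩ Mina: 09:00–09:40, 11:10–11:30, 12:40–13:20, 16:30–18:00.
Hassan ∩ Mina ∩ Pablo: 09:00–09:40, 11:10–11:30, 16:30–17:00.
Hassan ∩ Mina ∩ Pablo ∩ Liang: 11:20–11:30, 16:30–16:50.
Total common minutes: 10 + 20 = 30.

30 minutes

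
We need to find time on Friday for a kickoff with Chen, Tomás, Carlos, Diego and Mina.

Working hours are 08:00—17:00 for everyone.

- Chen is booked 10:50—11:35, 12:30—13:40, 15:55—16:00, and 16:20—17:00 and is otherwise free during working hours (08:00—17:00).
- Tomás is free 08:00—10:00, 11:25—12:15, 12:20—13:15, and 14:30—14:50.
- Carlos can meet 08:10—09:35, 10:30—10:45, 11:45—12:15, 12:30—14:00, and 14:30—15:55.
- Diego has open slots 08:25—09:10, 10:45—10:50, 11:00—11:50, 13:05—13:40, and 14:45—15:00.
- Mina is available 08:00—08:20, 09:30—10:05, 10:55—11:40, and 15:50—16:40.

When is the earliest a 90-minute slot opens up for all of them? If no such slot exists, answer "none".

none

Chen free within 08:00–17:00: 08:00–10:50, 11:35–12:30, 13:40–15:55, 16:00–16:20.
Chen ∩ Tomás: 08:00–10:00, 11:35–12:15, 12:20–12:30, 14:30–14:50.
Chen ∩ Tomás ∩ Carlos: 08:10–09:35, 11:45–12:15, 14:30–14:50.
Chen ∩ Tomás ∩ Carlos ∩ Diego: 08:25–09:10, 11:45–11:50, 14:45–14:50.
Chen ∩ Tomás ∩ Carlos ∩ Diego ∩ Mina: (none).
Windows ≥ 90 min: (none).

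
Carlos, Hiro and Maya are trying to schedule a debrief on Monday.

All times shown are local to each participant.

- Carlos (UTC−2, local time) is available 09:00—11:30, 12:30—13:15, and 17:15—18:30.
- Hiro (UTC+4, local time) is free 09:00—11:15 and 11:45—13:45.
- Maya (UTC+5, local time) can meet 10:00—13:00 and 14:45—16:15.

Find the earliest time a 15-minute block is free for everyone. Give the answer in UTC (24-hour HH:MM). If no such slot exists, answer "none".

none

Carlos → UTC: 11:00–13:30, 14:30–15:15, 19:15–20:30.
Hiro → UTC: 05:00–07:15, 07:45–09:45.
Maya → UTC: 05:00–08:00, 09:45–11:15.
Carlos ∩ Hiro: (none).
Carlos ∩ Hiro ∩ Maya: (none).
Windows ≥ 15 min: (none).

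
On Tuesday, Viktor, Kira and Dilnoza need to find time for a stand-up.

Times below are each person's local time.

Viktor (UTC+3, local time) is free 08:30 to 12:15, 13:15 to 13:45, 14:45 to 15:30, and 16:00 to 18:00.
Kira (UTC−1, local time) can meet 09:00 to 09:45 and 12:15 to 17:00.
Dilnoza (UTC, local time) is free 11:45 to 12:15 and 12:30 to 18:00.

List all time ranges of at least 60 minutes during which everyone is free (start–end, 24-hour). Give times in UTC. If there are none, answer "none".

Viktor → UTC: 05:30–09:15, 10:15–10:45, 11:45–12:30, 13:00–15:00.
Kira → UTC: 10:00–10:45, 13:15–18:00.
Dilnoza → UTC: 11:45–12:15, 12:30–18:00.
Viktor ∩ Kira: 10:15–10:45, 13:15–15:00.
Viktor ∩ Kira ∩ Dilnoza: 13:15–15:00.
Windows ≥ 60 min: 13:15–15:00.

13:15–15:00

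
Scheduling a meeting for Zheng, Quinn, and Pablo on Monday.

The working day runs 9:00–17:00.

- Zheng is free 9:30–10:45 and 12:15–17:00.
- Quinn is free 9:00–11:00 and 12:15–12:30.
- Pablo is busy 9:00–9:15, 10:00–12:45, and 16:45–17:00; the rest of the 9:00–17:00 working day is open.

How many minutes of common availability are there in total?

30 minutes

Pablo free within 09:00–17:00: 09:15–10:00, 12:45–16:45.
Zheng ∩ Quinn: 09:30–10:45, 12:15–12:30.
Zheng ∩ Quinn ∩ Pablo: 09:30–10:00.
Total common minutes: 30.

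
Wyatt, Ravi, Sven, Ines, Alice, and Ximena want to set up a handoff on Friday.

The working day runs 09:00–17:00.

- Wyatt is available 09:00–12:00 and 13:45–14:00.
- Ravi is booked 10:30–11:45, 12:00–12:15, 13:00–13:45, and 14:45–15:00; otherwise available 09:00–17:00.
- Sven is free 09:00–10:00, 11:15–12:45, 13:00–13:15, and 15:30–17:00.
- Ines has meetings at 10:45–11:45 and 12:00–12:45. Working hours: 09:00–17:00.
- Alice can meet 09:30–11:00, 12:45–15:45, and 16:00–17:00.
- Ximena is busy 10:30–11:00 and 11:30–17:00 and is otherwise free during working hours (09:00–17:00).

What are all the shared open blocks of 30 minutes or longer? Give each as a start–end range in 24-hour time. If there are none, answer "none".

09:30–10:00

Ravi free within 09:00–17:00: 09:00–10:30, 11:45–12:00, 12:15–13:00, 13:45–14:45, 15:00–17:00.
Ines free within 09:00–17:00: 09:00–10:45, 11:45–12:00, 12:45–17:00.
Ximena free within 09:00–17:00: 09:00–10:30, 11:00–11:30.
Wyatt ∩ Ravi: 09:00–10:30, 11:45–12:00, 13:45–14:00.
Wyatt ∩ Ravi ∩ Sven: 09:00–10:00, 11:45–12:00.
Wyatt ∩ Ravi ∩ Sven ∩ Ines: 09:00–10:00, 11:45–12:00.
Wyatt ∩ Ravi ∩ Sven ∩ Ines ∩ Alice: 09:30–10:00.
Wyatt ∩ Ravi ∩ Sven ∩ Ines ∩ Alice ∩ Ximena: 09:30–10:00.
Windows ≥ 30 min: 09:30–10:00.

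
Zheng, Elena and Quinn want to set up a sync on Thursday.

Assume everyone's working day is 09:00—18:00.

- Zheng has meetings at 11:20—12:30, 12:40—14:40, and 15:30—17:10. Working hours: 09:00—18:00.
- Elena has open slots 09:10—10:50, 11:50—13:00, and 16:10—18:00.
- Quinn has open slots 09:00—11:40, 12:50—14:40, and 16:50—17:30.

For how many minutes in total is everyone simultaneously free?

120 minutes

Zheng free within 09:00–18:00: 09:00–11:20, 12:30–12:40, 14:40–15:30, 17:10–18:00.
Zheng ∩ Elena: 09:10–10:50, 12:30–12:40, 17:10–18:00.
Zheng ∩ Elena ∩ Quinn: 09:10–10:50, 17:10–17:30.
Total common minutes: 100 + 20 = 120.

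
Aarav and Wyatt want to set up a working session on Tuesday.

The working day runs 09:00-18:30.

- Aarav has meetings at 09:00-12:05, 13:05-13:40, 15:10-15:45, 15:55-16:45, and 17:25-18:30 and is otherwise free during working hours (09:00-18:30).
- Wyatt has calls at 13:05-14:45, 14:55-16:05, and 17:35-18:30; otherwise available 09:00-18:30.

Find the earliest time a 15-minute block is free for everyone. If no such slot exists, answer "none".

Aarav free within 09:00–18:30: 12:05–13:05, 13:40–15:10, 15:45–15:55, 16:45–17:25.
Wyatt free within 09:00–18:30: 09:00–13:05, 14:45–14:55, 16:05–17:35.
Aarav ∩ Wyatt: 12:05–13:05, 14:45–14:55, 16:45–17:25.
Windows ≥ 15 min: 12:05–13:05, 16:45–17:25.
Earliest such window starts at 12:05.

12:05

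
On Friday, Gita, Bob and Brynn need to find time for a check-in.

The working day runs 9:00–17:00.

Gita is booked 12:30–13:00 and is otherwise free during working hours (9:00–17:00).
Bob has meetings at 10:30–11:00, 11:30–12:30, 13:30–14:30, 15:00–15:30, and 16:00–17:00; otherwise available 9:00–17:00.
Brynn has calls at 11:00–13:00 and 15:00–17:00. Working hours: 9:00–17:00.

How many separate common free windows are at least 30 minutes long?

Gita free within 09:00–17:00: 09:00–12:30, 13:00–17:00.
Bob free within 09:00–17:00: 09:00–10:30, 11:00–11:30, 12:30–13:30, 14:30–15:00, 15:30–16:00.
Brynn free within 09:00–17:00: 09:00–11:00, 13:00–15:00.
Gita ∩ Bob: 09:00–10:30, 11:00–11:30, 13:00–13:30, 14:30–15:00, 15:30–16:00.
Gita ∩ Bob ∩ Brynn: 09:00–10:30, 13:00–13:30, 14:30–15:00.
Windows ≥ 30 min: 09:00–10:30, 13:00–13:30, 14:30–15:00.
That's 3 windows.

3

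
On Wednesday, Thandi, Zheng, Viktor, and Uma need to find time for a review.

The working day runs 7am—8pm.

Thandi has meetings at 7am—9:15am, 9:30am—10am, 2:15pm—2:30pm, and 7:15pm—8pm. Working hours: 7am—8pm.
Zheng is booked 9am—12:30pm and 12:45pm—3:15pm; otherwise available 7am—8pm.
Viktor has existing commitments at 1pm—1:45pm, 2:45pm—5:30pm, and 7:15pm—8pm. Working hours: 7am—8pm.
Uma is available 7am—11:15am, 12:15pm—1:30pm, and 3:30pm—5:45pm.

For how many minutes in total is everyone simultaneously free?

Thandi free within 07:00–20:00: 09:15–09:30, 10:00–14:15, 14:30–19:15.
Zheng free within 07:00–20:00: 07:00–09:00, 12:30–12:45, 15:15–20:00.
Viktor free within 07:00–20:00: 07:00–13:00, 13:45–14:45, 17:30–19:15.
Thandi ∩ Zheng: 12:30–12:45, 15:15–19:15.
Thandi ∩ Zheng ∩ Viktor: 12:30–12:45, 17:30–19:15.
Thandi ∩ Zheng ∩ Viktor ∩ Uma: 12:30–12:45, 17:30–17:45.
Total common minutes: 15 + 15 = 30.

30 minutes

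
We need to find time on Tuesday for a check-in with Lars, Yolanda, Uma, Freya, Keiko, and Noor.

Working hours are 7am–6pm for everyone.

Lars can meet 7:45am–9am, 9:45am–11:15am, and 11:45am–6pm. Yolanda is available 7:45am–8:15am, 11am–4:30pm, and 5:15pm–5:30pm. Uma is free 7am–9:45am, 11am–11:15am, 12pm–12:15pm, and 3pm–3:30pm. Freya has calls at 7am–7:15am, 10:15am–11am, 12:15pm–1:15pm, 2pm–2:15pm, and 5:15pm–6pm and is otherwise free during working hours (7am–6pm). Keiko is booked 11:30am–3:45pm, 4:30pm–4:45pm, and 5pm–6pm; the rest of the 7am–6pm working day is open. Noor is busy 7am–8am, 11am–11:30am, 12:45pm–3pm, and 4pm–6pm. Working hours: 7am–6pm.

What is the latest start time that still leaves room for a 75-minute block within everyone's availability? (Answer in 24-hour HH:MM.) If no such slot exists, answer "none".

none

Freya free within 07:00–18:00: 07:15–10:15, 11:00–12:15, 13:15–14:00, 14:15–17:15.
Keiko free within 07:00–18:00: 07:00–11:30, 15:45–16:30, 16:45–17:00.
Noor free within 07:00–18:00: 08:00–11:00, 11:30–12:45, 15:00–16:00.
Lars ∩ Yolanda: 07:45–08:15, 11:00–11:15, 11:45–16:30, 17:15–17:30.
Lars ∩ Yolanda ∩ Uma: 07:45–08:15, 11:00–11:15, 12:00–12:15, 15:00–15:30.
Lars ∩ Yolanda ∩ Uma ∩ Freya: 07:45–08:15, 11:00–11:15, 12:00–12:15, 15:00–15:30.
Lars ∩ Yolanda ∩ Uma ∩ Freya ∩ Keiko: 07:45–08:15, 11:00–11:15.
Lars ∩ Yolanda ∩ Uma ∩ Freya ∩ Keiko ∩ Noor: 08:00–08:15.
Windows ≥ 75 min: (none).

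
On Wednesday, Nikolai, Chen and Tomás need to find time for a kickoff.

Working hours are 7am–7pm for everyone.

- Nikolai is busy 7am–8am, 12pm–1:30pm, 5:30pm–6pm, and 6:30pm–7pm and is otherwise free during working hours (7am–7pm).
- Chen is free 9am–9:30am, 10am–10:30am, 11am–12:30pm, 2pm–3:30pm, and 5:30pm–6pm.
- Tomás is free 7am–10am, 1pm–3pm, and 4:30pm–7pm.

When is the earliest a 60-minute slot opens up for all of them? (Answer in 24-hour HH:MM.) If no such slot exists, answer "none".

Nikolai free within 07:00–19:00: 08:00–12:00, 13:30–17:30, 18:00–18:30.
Nikolai ∩ Chen: 09:00–09:30, 10:00–10:30, 11:00–12:00, 14:00–15:30.
Nikolai ∩ Chen ∩ Tomás: 09:00–09:30, 14:00–15:00.
Windows ≥ 60 min: 14:00–15:00.
Earliest such window starts at 14:00.

14:00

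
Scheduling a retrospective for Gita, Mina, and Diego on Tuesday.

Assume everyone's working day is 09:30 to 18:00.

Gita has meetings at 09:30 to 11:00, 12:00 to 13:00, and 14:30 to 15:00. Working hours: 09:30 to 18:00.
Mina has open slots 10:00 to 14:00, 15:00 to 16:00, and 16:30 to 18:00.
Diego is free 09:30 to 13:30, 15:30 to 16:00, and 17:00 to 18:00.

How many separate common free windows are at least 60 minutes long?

2

Gita free within 09:30–18:00: 11:00–12:00, 13:00–14:30, 15:00–18:00.
Gita ∩ Mina: 11:00–12:00, 13:00–14:00, 15:00–16:00, 16:30–18:00.
Gita ∩ Mina ∩ Diego: 11:00–12:00, 13:00–13:30, 15:30–16:00, 17:00–18:00.
Windows ≥ 60 min: 11:00–12:00, 17:00–18:00.
That's 2 windows.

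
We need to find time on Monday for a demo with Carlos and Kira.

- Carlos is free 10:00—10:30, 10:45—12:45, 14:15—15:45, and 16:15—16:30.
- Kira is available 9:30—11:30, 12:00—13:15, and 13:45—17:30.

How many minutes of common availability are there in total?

225 minutes

Carlos ∩ Kira: 10:00–10:30, 10:45–11:30, 12:00–12:45, 14:15–15:45, 16:15–16:30.
Total common minutes: 30 + 45 + 45 + 90 + 15 = 225.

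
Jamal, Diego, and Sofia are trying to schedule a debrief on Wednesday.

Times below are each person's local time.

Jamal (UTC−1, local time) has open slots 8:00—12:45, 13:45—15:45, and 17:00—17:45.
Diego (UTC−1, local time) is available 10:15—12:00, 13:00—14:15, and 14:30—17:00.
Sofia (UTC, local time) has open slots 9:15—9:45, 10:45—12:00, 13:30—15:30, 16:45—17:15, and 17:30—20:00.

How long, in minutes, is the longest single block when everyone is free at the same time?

Jamal → UTC: 09:00–13:45, 14:45–16:45, 18:00–18:45.
Diego → UTC: 11:15–13:00, 14:00–15:15, 15:30–18:00.
Sofia → UTC: 09:15–09:45, 10:45–12:00, 13:30–15:30, 16:45–17:15, 17:30–20:00.
Jamal ∩ Diego: 11:15–13:00, 14:45–15:15, 15:30–16:45.
Jamal ∩ Diego ∩ Sofia: 11:15–12:00, 14:45–15:15.
Common window lengths: 45, 30 min; longest is 45.

45 minutes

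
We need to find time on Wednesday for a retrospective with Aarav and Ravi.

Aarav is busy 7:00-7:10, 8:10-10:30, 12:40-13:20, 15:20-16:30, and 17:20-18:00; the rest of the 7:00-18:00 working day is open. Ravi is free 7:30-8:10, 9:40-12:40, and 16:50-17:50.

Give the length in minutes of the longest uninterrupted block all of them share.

Aarav free within 07:00–18:00: 07:10–08:10, 10:30–12:40, 13:20–15:20, 16:30–17:20.
Aarav ∩ Ravi: 07:30–08:10, 10:30–12:40, 16:50–17:20.
Common window lengths: 40, 130, 30 min; longest is 130.

130 minutes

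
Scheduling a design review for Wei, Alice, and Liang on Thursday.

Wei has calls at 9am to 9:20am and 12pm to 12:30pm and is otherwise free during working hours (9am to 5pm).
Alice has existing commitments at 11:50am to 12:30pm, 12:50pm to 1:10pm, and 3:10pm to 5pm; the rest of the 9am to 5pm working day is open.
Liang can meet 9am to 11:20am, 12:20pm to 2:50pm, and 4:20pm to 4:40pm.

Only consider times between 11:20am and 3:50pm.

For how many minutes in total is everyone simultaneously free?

Wei free within 09:00–17:00: 09:20–12:00, 12:30–17:00.
Alice free within 09:00–17:00: 09:00–11:50, 12:30–12:50, 13:10–15:10.
Wei ∩ Alice: 09:20–11:50, 12:30–12:50, 13:10–15:10.
Wei ∩ Alice ∩ Liang: 09:20–11:20, 12:30–12:50, 13:10–14:50.
Restricted to 11:20–15:50: 12:30–12:50, 13:10–14:50.
Total common minutes: 20 + 100 = 120.

120 minutes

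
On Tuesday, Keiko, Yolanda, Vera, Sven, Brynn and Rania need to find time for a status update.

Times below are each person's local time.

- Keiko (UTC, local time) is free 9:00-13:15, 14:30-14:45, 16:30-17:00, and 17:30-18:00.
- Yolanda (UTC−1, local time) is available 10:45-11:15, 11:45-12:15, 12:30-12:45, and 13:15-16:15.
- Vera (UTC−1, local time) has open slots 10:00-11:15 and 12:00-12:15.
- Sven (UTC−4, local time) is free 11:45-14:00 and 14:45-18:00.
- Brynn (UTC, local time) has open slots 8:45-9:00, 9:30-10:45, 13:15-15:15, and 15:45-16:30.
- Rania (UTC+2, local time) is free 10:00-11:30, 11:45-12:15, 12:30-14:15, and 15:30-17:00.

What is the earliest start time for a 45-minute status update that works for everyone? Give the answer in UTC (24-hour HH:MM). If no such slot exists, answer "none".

Keiko → UTC: 09:00–13:15, 14:30–14:45, 16:30–17:00, 17:30–18:00.
Yolanda → UTC: 11:45–12:15, 12:45–13:15, 13:30–13:45, 14:15–17:15.
Vera → UTC: 11:00–12:15, 13:00–13:15.
Sven → UTC: 15:45–18:00, 18:45–22:00.
Brynn → UTC: 08:45–09:00, 09:30–10:45, 13:15–15:15, 15:45–16:30.
Rania → UTC: 08:00–09:30, 09:45–10:15, 10:30–12:15, 13:30–15:00.
Keiko ∩ Yolanda: 11:45–12:15, 12:45–13:15, 14:30–14:45, 16:30–17:00.
Keiko ∩ Yolanda ∩ Vera: 11:45–12:15, 13:00–13:15.
Keiko ∩ Yolanda ∩ Vera ∩ Sven: (none).
Keiko ∩ Yolanda ∩ Vera ∩ Sven ∩ Brynn: (none).
Keiko ∩ Yolanda ∩ Vera ∩ Sven ∩ Brynn ∩ Rania: (none).
Windows ≥ 45 min: (none).

none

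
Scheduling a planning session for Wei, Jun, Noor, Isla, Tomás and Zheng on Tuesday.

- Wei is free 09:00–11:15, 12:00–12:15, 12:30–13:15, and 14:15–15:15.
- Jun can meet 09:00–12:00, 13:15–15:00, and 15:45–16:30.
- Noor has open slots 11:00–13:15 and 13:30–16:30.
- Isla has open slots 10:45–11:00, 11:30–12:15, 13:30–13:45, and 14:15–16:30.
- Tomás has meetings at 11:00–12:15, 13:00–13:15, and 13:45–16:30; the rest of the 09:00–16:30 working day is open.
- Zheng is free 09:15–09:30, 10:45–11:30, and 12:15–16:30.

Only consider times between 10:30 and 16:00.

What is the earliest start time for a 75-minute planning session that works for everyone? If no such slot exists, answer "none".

none

Tomás free within 09:00–16:30: 09:00–11:00, 12:15–13:00, 13:15–13:45.
Wei ∩ Jun: 09:00–11:15, 14:15–15:00.
Wei ∩ Jun ∩ Noor: 11:00–11:15, 14:15–15:00.
Wei ∩ Jun ∩ Noor ∩ Isla: 14:15–15:00.
Wei ∩ Jun ∩ Noor ∩ Isla ∩ Tomás: (none).
Wei ∩ Jun ∩ Noor ∩ Isla ∩ Tomás ∩ Zheng: (none).
Restricted to 10:30–16:00: (none).
Windows ≥ 75 min: (none).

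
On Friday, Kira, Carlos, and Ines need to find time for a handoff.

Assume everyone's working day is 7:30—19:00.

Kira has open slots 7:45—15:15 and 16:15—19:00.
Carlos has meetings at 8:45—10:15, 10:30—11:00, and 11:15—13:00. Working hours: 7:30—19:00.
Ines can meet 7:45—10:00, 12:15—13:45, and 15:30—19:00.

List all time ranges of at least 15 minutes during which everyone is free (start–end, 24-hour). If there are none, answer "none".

Carlos free within 07:30–19:00: 07:30–08:45, 10:15–10:30, 11:00–11:15, 13:00–19:00.
Kira ∩ Carlos: 07:45–08:45, 10:15–10:30, 11:00–11:15, 13:00–15:15, 16:15–19:00.
Kira ∩ Carlos ∩ Ines: 07:45–08:45, 13:00–13:45, 16:15–19:00.
Windows ≥ 15 min: 07:45–08:45, 13:00–13:45, 16:15–19:00.

07:45–08:45, 13:00–13:45, 16:15–19:00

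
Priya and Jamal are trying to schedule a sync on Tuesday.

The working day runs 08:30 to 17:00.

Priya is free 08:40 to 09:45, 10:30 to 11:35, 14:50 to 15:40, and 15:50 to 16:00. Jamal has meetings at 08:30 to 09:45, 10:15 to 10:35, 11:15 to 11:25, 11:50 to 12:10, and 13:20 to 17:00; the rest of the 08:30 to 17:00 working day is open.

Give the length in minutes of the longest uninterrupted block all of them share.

Jamal free within 08:30–17:00: 09:45–10:15, 10:35–11:15, 11:25–11:50, 12:10–13:20.
Priya ∩ Jamal: 10:35–11:15, 11:25–11:35.
Common window lengths: 40, 10 min; longest is 40.

40 minutes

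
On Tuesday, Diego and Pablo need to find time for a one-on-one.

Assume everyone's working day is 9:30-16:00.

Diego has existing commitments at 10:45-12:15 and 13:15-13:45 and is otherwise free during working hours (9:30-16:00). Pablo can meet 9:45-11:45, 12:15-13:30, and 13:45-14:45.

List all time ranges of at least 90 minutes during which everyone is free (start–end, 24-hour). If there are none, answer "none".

none

Diego free within 09:30–16:00: 09:30–10:45, 12:15–13:15, 13:45–16:00.
Diego ∩ Pablo: 09:45–10:45, 12:15–13:15, 13:45–14:45.
Windows ≥ 90 min: (none).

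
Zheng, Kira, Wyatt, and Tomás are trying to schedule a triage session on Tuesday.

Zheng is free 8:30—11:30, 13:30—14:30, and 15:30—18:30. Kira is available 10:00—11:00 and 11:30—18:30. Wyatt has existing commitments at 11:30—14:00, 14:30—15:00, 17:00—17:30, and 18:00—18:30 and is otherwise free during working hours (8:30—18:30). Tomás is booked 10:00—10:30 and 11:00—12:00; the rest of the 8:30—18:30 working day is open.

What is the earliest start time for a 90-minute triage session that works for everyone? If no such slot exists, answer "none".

Wyatt free within 08:30–18:30: 08:30–11:30, 14:00–14:30, 15:00–17:00, 17:30–18:00.
Tomás free within 08:30–18:30: 08:30–10:00, 10:30–11:00, 12:00–18:30.
Zheng ∩ Kira: 10:00–11:00, 13:30–14:30, 15:30–18:30.
Zheng ∩ Kira ∩ Wyatt: 10:00–11:00, 14:00–14:30, 15:30–17:00, 17:30–18:00.
Zheng ∩ Kira ∩ Wyatt ∩ Tomás: 10:30–11:00, 14:00–14:30, 15:30–17:00, 17:30–18:00.
Windows ≥ 90 min: 15:30–17:00.
Earliest such window starts at 15:30.

15:30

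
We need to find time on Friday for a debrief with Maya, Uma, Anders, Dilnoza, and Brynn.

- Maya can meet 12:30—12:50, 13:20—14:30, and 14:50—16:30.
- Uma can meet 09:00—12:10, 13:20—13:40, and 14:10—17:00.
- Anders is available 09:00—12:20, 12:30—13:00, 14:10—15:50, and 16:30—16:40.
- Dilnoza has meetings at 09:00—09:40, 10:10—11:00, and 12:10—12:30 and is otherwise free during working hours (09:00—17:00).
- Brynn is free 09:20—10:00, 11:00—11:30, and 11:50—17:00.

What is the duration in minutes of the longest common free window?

Dilnoza free within 09:00–17:00: 09:40–10:10, 11:00–12:10, 12:30–17:00.
Maya ∩ Uma: 13:20–13:40, 14:10–14:30, 14:50–16:30.
Maya ∩ Uma ∩ Anders: 14:10–14:30, 14:50–15:50.
Maya ∩ Uma ∩ Anders ∩ Dilnoza: 14:10–14:30, 14:50–15:50.
Maya ∩ Uma ∩ Anders ∩ Dilnoza ∩ Brynn: 14:10–14:30, 14:50–15:50.
Common window lengths: 20, 60 min; longest is 60.

60 minutes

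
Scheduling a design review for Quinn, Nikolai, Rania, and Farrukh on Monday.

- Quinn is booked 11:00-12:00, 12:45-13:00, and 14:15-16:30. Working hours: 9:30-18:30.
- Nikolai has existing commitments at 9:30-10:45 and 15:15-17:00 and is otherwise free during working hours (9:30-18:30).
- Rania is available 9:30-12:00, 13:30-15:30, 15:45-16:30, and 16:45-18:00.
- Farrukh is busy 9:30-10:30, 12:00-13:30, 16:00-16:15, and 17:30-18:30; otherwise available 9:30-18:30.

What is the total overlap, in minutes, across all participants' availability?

90 minutes

Quinn free within 09:30–18:30: 09:30–11:00, 12:00–12:45, 13:00–14:15, 16:30–18:30.
Nikolai free within 09:30–18:30: 10:45–15:15, 17:00–18:30.
Farrukh free within 09:30–18:30: 10:30–12:00, 13:30–16:00, 16:15–17:30.
Quinn ∩ Nikolai: 10:45–11:00, 12:00–12:45, 13:00–14:15, 17:00–18:30.
Quinn ∩ Nikolai ∩ Rania: 10:45–11:00, 13:30–14:15, 17:00–18:00.
Quinn ∩ Nikolai ∩ Rania ∩ Farrukh: 10:45–11:00, 13:30–14:15, 17:00–17:30.
Total common minutes: 15 + 45 + 30 = 90.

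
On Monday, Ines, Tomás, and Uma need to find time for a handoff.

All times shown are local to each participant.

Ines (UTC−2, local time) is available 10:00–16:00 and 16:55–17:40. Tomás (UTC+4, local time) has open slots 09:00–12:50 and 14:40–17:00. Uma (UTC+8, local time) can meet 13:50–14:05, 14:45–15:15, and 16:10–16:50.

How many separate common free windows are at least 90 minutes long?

Ines → UTC: 12:00–18:00, 18:55–19:40.
Tomás → UTC: 05:00–08:50, 10:40–13:00.
Uma → UTC: 05:50–06:05, 06:45–07:15, 08:10–08:50.
Ines ∩ Tomás: 12:00–13:00.
Ines ∩ Tomás ∩ Uma: (none).
Windows ≥ 90 min: (none).
That's 0 windows.

0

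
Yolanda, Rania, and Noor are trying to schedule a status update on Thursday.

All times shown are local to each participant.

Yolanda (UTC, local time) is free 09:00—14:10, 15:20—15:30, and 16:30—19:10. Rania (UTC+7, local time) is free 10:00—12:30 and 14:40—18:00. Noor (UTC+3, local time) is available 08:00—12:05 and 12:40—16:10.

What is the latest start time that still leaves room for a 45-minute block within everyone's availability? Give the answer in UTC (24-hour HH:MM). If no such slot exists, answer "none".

Yolanda → UTC: 09:00–14:10, 15:20–15:30, 16:30–19:10.
Rania → UTC: 03:00–05:30, 07:40–11:00.
Noor → UTC: 05:00–09:05, 09:40–13:10.
Yolanda ∩ Rania: 09:00–11:00.
Yolanda ∩ Rania ∩ Noor: 09:00–09:05, 09:40–11:00.
Windows ≥ 45 min: 09:40–11:00.
Latest start in the last window 09:40–11:00 is 11:00 − 45 min = 10:15.

10:15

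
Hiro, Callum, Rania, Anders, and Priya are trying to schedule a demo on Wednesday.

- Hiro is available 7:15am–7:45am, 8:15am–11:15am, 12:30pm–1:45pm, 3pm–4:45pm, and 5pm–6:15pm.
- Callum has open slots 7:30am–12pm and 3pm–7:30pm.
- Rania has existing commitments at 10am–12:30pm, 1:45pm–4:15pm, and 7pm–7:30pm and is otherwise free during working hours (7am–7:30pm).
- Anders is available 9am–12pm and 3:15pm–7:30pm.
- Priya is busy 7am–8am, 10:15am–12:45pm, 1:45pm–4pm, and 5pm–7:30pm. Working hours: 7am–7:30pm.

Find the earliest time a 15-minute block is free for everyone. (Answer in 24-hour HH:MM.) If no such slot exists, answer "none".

09:00

Rania free within 07:00–19:30: 07:00–10:00, 12:30–13:45, 16:15–19:00.
Priya free within 07:00–19:30: 08:00–10:15, 12:45–13:45, 16:00–17:00.
Hiro ∩ Callum: 07:30–07:45, 08:15–11:15, 15:00–16:45, 17:00–18:15.
Hiro ∩ Callum ∩ Rania: 07:30–07:45, 08:15–10:00, 16:15–16:45, 17:00–18:15.
Hiro ∩ Callum ∩ Rania ∩ Anders: 09:00–10:00, 16:15–16:45, 17:00–18:15.
Hiro ∩ Callum ∩ Rania ∩ Anders ∩ Priya: 09:00–10:00, 16:15–16:45.
Windows ≥ 15 min: 09:00–10:00, 16:15–16:45.
Earliest such window starts at 09:00.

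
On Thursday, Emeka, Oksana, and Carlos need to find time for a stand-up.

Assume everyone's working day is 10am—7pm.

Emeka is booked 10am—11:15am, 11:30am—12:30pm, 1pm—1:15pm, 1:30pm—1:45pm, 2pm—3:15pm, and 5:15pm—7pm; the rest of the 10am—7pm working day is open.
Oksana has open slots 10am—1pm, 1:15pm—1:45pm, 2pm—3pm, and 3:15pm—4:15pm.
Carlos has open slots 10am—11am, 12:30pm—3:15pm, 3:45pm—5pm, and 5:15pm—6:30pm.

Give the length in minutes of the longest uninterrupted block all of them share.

30 minutes

Emeka free within 10:00–19:00: 11:15–11:30, 12:30–13:00, 13:15–13:30, 13:45–14:00, 15:15–17:15.
Emeka ∩ Oksana: 11:15–11:30, 12:30–13:00, 13:15–13:30, 15:15–16:15.
Emeka ∩ Oksana ∩ Carlos: 12:30–13:00, 13:15–13:30, 15:45–16:15.
Common window lengths: 30, 15, 30 min; longest is 30.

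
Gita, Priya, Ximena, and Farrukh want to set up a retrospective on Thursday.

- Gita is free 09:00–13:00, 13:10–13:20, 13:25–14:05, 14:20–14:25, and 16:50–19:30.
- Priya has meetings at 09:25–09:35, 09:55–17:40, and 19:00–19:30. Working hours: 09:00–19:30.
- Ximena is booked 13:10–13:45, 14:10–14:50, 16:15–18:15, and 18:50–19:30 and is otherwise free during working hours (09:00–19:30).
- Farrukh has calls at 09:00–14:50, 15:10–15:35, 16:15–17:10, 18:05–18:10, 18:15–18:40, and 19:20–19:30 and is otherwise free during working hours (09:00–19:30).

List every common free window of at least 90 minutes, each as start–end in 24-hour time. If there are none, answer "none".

none

Priya free within 09:00–19:30: 09:00–09:25, 09:35–09:55, 17:40–19:00.
Ximena free within 09:00–19:30: 09:00–13:10, 13:45–14:10, 14:50–16:15, 18:15–18:50.
Farrukh free within 09:00–19:30: 14:50–15:10, 15:35–16:15, 17:10–18:05, 18:10–18:15, 18:40–19:20.
Gita ∩ Priya: 09:00–09:25, 09:35–09:55, 17:40–19:00.
Gita ∩ Priya ∩ Ximena: 09:00–09:25, 09:35–09:55, 18:15–18:50.
Gita ∩ Priya ∩ Ximena ∩ Farrukh: 18:40–18:50.
Windows ≥ 90 min: (none).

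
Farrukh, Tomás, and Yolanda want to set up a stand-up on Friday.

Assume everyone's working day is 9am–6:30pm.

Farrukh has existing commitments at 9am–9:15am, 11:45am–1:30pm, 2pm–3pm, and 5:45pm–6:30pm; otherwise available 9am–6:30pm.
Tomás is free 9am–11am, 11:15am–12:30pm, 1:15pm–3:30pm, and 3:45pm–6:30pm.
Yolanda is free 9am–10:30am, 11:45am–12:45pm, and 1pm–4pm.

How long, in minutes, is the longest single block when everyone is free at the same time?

Farrukh free within 09:00–18:30: 09:15–11:45, 13:30–14:00, 15:00–17:45.
Farrukh ∩ Tomás: 09:15–11:00, 11:15–11:45, 13:30–14:00, 15:00–15:30, 15:45–17:45.
Farrukh ∩ Tomás ∩ Yolanda: 09:15–10:30, 13:30–14:00, 15:00–15:30, 15:45–16:00.
Common window lengths: 75, 30, 30, 15 min; longest is 75.

75 minutes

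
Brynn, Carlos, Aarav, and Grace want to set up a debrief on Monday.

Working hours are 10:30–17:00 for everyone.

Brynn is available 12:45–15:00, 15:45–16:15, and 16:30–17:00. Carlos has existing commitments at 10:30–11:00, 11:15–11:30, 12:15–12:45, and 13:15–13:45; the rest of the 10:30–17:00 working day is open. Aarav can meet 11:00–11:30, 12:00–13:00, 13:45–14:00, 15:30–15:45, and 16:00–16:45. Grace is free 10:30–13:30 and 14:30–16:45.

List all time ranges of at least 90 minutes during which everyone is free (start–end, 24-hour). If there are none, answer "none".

none

Carlos free within 10:30–17:00: 11:00–11:15, 11:30–12:15, 12:45–13:15, 13:45–17:00.
Brynn ∩ Carlos: 12:45–13:15, 13:45–15:00, 15:45–16:15, 16:30–17:00.
Brynn ∩ Carlos ∩ Aarav: 12:45–13:00, 13:45–14:00, 16:00–16:15, 16:30–16:45.
Brynn ∩ Carlos ∩ Aarav ∩ Grace: 12:45–13:00, 16:00–16:15, 16:30–16:45.
Windows ≥ 90 min: (none).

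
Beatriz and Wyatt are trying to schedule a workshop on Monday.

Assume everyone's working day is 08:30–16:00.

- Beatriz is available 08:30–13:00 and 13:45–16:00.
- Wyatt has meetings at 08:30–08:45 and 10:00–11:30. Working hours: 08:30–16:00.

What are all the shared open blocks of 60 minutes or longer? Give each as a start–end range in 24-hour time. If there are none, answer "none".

Wyatt free within 08:30–16:00: 08:45–10:00, 11:30–16:00.
Beatriz ∩ Wyatt: 08:45–10:00, 11:30–13:00, 13:45–16:00.
Windows ≥ 60 min: 08:45–10:00, 11:30–13:00, 13:45–16:00.

08:45–10:00, 11:30–13:00, 13:45–16:00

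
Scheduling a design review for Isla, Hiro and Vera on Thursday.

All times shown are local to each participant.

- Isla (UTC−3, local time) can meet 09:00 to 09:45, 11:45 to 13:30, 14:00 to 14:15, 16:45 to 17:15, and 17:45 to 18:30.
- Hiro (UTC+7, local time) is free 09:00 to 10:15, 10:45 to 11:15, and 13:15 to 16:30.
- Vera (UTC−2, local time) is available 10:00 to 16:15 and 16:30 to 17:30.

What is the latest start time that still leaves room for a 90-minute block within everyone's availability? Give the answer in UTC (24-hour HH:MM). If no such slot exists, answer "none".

Isla → UTC: 12:00–12:45, 14:45–16:30, 17:00–17:15, 19:45–20:15, 20:45–21:30.
Hiro → UTC: 02:00–03:15, 03:45–04:15, 06:15–09:30.
Vera → UTC: 12:00–18:15, 18:30–19:30.
Isla ∩ Hiro: (none).
Isla ∩ Hiro ∩ Vera: (none).
Windows ≥ 90 min: (none).

none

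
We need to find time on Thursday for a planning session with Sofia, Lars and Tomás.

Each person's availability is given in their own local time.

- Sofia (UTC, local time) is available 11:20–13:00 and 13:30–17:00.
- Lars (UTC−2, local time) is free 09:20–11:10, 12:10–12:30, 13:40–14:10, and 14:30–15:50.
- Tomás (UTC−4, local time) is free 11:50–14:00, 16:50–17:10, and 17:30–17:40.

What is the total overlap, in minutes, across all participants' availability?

Sofia → UTC: 11:20–13:00, 13:30–17:00.
Lars → UTC: 11:20–13:10, 14:10–14:30, 15:40–16:10, 16:30–17:50.
Tomás → UTC: 15:50–18:00, 20:50–21:10, 21:30–21:40.
Sofia ∩ Lars: 11:20–13:00, 14:10–14:30, 15:40–16:10, 16:30–17:00.
Sofia ∩ Lars ∩ Tomás: 15:50–16:10, 16:30–17:00.
Total common minutes: 20 + 30 = 50.

50 minutes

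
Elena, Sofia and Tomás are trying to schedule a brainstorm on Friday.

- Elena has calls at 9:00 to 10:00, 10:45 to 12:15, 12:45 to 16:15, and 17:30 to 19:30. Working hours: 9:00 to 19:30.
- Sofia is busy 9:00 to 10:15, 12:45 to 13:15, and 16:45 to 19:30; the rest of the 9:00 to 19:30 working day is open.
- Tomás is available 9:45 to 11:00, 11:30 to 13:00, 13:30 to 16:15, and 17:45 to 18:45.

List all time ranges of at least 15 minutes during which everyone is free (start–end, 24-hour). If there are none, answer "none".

Elena free within 09:00–19:30: 10:00–10:45, 12:15–12:45, 16:15–17:30.
Sofia free within 09:00–19:30: 10:15–12:45, 13:15–16:45.
Elena ∩ Sofia: 10:15–10:45, 12:15–12:45, 16:15–16:45.
Elena ∩ Sofia ∩ Tomás: 10:15–10:45, 12:15–12:45.
Windows ≥ 15 min: 10:15–10:45, 12:15–12:45.

10:15–10:45, 12:15–12:45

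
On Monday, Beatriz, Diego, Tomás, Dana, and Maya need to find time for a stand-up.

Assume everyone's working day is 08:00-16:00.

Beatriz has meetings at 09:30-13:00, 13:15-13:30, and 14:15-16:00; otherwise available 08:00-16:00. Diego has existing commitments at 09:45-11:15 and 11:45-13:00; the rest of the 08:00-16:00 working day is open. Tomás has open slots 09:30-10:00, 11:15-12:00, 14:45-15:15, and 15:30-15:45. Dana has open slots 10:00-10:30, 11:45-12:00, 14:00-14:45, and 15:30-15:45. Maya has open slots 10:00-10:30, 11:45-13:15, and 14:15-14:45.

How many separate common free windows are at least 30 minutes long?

Beatriz free within 08:00–16:00: 08:00–09:30, 13:00–13:15, 13:30–14:15.
Diego free within 08:00–16:00: 08:00–09:45, 11:15–11:45, 13:00–16:00.
Beatriz ∩ Diego: 08:00–09:30, 13:00–13:15, 13:30–14:15.
Beatriz ∩ Diego ∩ Tomás: (none).
Beatriz ∩ Diego ∩ Tomás ∩ Dana: (none).
Beatriz ∩ Diego ∩ Tomás ∩ Dana ∩ Maya: (none).
Windows ≥ 30 min: (none).
That's 0 windows.

0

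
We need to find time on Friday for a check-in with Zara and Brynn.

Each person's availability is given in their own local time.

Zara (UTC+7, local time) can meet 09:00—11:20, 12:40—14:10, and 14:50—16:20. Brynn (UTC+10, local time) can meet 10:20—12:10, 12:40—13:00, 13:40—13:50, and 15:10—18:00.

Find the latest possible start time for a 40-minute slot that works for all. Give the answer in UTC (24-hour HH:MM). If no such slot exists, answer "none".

06:30

Zara → UTC: 02:00–04:20, 05:40–07:10, 07:50–09:20.
Brynn → UTC: 00:20–02:10, 02:40–03:00, 03:40–03:50, 05:10–08:00.
Zara ∩ Brynn: 02:00–02:10, 02:40–03:00, 03:40–03:50, 05:40–07:10, 07:50–08:00.
Windows ≥ 40 min: 05:40–07:10.
Latest start in the last window 05:40–07:10 is 07:10 − 40 min = 06:30.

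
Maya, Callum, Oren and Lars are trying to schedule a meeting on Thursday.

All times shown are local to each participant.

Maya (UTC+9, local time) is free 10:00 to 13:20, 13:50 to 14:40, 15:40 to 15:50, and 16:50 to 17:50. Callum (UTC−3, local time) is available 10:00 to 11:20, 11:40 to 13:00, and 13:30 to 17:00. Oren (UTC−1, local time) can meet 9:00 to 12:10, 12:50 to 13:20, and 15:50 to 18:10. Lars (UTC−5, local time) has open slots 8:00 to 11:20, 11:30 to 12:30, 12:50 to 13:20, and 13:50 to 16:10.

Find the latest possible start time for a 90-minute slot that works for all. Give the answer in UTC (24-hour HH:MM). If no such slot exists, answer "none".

Maya → UTC: 01:00–04:20, 04:50–05:40, 06:40–06:50, 07:50–08:50.
Callum → UTC: 13:00–14:20, 14:40–16:00, 16:30–20:00.
Oren → UTC: 10:00–13:10, 13:50–14:20, 16:50–19:10.
Lars → UTC: 13:00–16:20, 16:30–17:30, 17:50–18:20, 18:50–21:10.
Maya ∩ Callum: (none).
Maya ∩ Callum ∩ Oren: (none).
Maya ∩ Callum ∩ Oren ∩ Lars: (none).
Windows ≥ 90 min: (none).

none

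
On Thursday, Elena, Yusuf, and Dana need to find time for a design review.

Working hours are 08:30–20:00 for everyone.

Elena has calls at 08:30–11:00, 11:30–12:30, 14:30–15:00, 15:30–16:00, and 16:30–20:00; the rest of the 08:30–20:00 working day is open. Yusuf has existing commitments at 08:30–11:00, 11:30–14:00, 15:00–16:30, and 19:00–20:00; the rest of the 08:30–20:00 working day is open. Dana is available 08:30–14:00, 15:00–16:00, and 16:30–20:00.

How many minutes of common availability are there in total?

30 minutes

Elena free within 08:30–20:00: 11:00–11:30, 12:30–14:30, 15:00–15:30, 16:00–16:30.
Yusuf free within 08:30–20:00: 11:00–11:30, 14:00–15:00, 16:30–19:00.
Elena ∩ Yusuf: 11:00–11:30, 14:00–14:30.
Elena ∩ Yusuf ∩ Dana: 11:00–11:30.
Total common minutes: 30.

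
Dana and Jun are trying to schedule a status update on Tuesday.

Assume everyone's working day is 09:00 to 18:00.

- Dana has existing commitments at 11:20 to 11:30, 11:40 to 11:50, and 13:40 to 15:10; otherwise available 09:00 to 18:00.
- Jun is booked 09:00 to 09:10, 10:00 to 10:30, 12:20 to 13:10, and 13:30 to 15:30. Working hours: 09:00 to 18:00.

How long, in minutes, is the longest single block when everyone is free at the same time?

Dana free within 09:00–18:00: 09:00–11:20, 11:30–11:40, 11:50–13:40, 15:10–18:00.
Jun free within 09:00–18:00: 09:10–10:00, 10:30–12:20, 13:10–13:30, 15:30–18:00.
Dana ∩ Jun: 09:10–10:00, 10:30–11:20, 11:30–11:40, 11:50–12:20, 13:10–13:30, 15:30–18:00.
Common window lengths: 50, 50, 10, 30, 20, 150 min; longest is 150.

150 minutes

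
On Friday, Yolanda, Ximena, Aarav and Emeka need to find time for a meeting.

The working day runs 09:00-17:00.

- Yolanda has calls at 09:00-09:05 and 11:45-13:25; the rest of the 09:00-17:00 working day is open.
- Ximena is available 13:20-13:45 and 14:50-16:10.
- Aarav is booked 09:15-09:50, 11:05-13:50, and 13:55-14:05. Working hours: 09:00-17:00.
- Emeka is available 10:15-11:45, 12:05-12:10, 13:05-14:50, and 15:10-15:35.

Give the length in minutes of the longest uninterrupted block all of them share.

Yolanda free within 09:00–17:00: 09:05–11:45, 13:25–17:00.
Aarav free within 09:00–17:00: 09:00–09:15, 09:50–11:05, 13:50–13:55, 14:05–17:00.
Yolanda ∩ Ximena: 13:25–13:45, 14:50–16:10.
Yolanda ∩ Ximena ∩ Aarav: 14:50–16:10.
Yolanda ∩ Ximena ∩ Aarav ∩ Emeka: 15:10–15:35.
Single common window of 25 minutes.

25 minutes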